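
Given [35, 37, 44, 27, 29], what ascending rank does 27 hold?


Sort ascending: [27, 29, 35, 37, 44]
Find 27 in the sorted list.
27 is at position 1 (1-indexed).
Final answer: 1


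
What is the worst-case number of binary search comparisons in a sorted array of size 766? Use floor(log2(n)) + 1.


Binary search halves the search space each step.
Maximum comparisons = floor(log2(766)) + 1
log2(766) = 9.5812
floor(log2(766)) = 9, so 9 + 1 = 10
Final answer: 10


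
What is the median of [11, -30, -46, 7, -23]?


First, sort the list: [-46, -30, -23, 7, 11]
The list has 5 elements (odd count).
The middle index is 2 (0-based), and the element there is -23.
Final answer: -23


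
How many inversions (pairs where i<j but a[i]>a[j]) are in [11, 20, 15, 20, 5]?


For each element, count the later elements that are smaller than it:
  11 (index 0): smaller elements after it = [5] -> 1
  20 (index 1): smaller elements after it = [15, 5] -> 2
  15 (index 2): smaller elements after it = [5] -> 1
  20 (index 3): smaller elements after it = [5] -> 1
Total inversions = 1 + 2 + 1 + 1 = 5
Final answer: 5


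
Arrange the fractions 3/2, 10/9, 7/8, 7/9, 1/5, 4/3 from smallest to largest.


Convert to decimal for comparison:
  3/2 = 1.5
  10/9 = 1.1111
  7/8 = 0.875
  7/9 = 0.7778
  1/5 = 0.2
  4/3 = 1.3333
Decimals in increasing order: 0.2 < 0.7778 < 0.875 < 1.1111 < 1.3333 < 1.5
Writing each back as its fraction gives the sorted order.
Final answer: 1/5, 7/9, 7/8, 10/9, 4/3, 3/2


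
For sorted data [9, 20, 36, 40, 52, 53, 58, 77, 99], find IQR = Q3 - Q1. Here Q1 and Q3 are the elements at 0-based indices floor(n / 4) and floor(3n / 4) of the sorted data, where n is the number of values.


The data has n = 9 elements.
Q1 index = floor(9 / 4) = floor(2.25) = 2; Q3 index = floor(3 * 9 / 4) = floor(6.75) = 6
Q1 = element at index 2 = 36
Q3 = element at index 6 = 58
IQR = 58 - 36 = 22
Final answer: 22


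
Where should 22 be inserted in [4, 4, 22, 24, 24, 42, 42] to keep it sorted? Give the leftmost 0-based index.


List is sorted: [4, 4, 22, 24, 24, 42, 42]
We need the leftmost position where 22 can be inserted, i.e. the first index whose element is >= 22 (or the end of the list if none is).
Binary search with low=0, high=7 (0-based indices):
  low=0, high=7, mid=3: a[3]=24 >= 22, so high = 3
  low=0, high=3, mid=1: a[1]=4 < 22, so low = 2
  low=2, high=3, mid=2: a[2]=22 >= 22, so high = 2
Now low = high = 2, so the insertion index is 2.
Final answer: 2


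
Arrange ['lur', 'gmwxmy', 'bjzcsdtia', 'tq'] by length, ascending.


Compute lengths:
  'lur' has length 3
  'gmwxmy' has length 6
  'bjzcsdtia' has length 9
  'tq' has length 2
Lengths in increasing order: 2 < 3 < 6 < 9
Listing the words in that order gives the answer.
Final answer: ['tq', 'lur', 'gmwxmy', 'bjzcsdtia']


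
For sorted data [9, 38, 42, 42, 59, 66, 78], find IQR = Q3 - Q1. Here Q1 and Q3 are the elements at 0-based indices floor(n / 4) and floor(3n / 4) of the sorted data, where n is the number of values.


The data has n = 7 elements.
Q1 index = floor(7 / 4) = floor(1.75) = 1; Q3 index = floor(3 * 7 / 4) = floor(5.25) = 5
Q1 = element at index 1 = 38
Q3 = element at index 5 = 66
IQR = 66 - 38 = 28
Final answer: 28


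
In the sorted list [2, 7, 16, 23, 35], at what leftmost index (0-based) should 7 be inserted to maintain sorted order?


List is sorted: [2, 7, 16, 23, 35]
We need the leftmost position where 7 can be inserted, i.e. the first index whose element is >= 7 (or the end of the list if none is).
Binary search with low=0, high=5 (0-based indices):
  low=0, high=5, mid=2: a[2]=16 >= 7, so high = 2
  low=0, high=2, mid=1: a[1]=7 >= 7, so high = 1
  low=0, high=1, mid=0: a[0]=2 < 7, so low = 1
Now low = high = 1, so the insertion index is 1.
Final answer: 1


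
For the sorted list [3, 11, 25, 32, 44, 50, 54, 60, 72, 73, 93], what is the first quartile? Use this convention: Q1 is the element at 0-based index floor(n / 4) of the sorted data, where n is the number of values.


The list has n = 11 elements.
Q1 index = floor(11 / 4) = floor(2.75) = 2
Counting from index 0 in the sorted data, the element at index 2 is 25.
Final answer: 25


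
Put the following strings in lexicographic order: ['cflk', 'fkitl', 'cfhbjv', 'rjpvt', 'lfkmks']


Compare strings character by character (the first differing letter decides):
  'cfhbjv' < 'cflk' since 'h' < 'l' at position 3
  'cflk' < 'fkitl' since 'c' < 'f' at position 1
  'fkitl' < 'lfkmks' since 'f' < 'l' at position 1
  'lfkmks' < 'rjpvt' since 'l' < 'r' at position 1
Chaining these comparisons gives the alphabetical order.
Final answer: ['cfhbjv', 'cflk', 'fkitl', 'lfkmks', 'rjpvt']


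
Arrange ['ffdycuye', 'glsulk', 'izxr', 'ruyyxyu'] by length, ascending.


Compute lengths:
  'ffdycuye' has length 8
  'glsulk' has length 6
  'izxr' has length 4
  'ruyyxyu' has length 7
Lengths in increasing order: 4 < 6 < 7 < 8
Listing the words in that order gives the answer.
Final answer: ['izxr', 'glsulk', 'ruyyxyu', 'ffdycuye']


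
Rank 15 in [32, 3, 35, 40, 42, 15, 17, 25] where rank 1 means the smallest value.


Sort ascending: [3, 15, 17, 25, 32, 35, 40, 42]
Find 15 in the sorted list.
15 is at position 2 (1-indexed).
Final answer: 2


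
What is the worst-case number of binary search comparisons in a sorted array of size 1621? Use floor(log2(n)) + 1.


Binary search halves the search space each step.
Maximum comparisons = floor(log2(1621)) + 1
log2(1621) = 10.6627
floor(log2(1621)) = 10, so 10 + 1 = 11
Final answer: 11


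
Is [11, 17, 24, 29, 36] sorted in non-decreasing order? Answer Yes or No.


Check consecutive pairs:
  11 <= 17? True
  17 <= 24? True
  24 <= 29? True
  29 <= 36? True
Every consecutive pair is in order, so the list is non-decreasing.
Final answer: Yes


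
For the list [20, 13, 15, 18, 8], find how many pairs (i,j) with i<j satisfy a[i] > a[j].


For each element, count the later elements that are smaller than it:
  20 (index 0): smaller elements after it = [13, 15, 18, 8] -> 4
  13 (index 1): smaller elements after it = [8] -> 1
  15 (index 2): smaller elements after it = [8] -> 1
  18 (index 3): smaller elements after it = [8] -> 1
Total inversions = 4 + 1 + 1 + 1 = 7
Final answer: 7


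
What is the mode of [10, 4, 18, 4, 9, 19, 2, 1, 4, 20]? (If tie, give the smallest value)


Count the frequency of each value:
  1 appears 1 time(s)
  2 appears 1 time(s)
  4 appears 3 time(s)
  9 appears 1 time(s)
  10 appears 1 time(s)
  18 appears 1 time(s)
  19 appears 1 time(s)
  20 appears 1 time(s)
Maximum frequency is 3.
Only 4 reaches that frequency, so it is the mode.
Final answer: 4


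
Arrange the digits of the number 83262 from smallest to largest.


The number 83262 has digits: 8, 3, 2, 6, 2
Sorted: 2, 2, 3, 6, 8
Joining the sorted digits gives the result.
Final answer: 22368


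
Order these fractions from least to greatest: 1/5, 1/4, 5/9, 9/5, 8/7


Convert to decimal for comparison:
  1/5 = 0.2
  1/4 = 0.25
  5/9 = 0.5556
  9/5 = 1.8
  8/7 = 1.1429
Decimals in increasing order: 0.2 < 0.25 < 0.5556 < 1.1429 < 1.8
Writing each back as its fraction gives the sorted order.
Final answer: 1/5, 1/4, 5/9, 8/7, 9/5


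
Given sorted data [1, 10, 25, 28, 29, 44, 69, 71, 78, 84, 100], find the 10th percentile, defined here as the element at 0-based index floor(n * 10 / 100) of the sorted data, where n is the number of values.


The dataset has n = 11 elements.
Index = floor(11 * 10 / 100) = floor(110 / 100) = floor(1.1) = 1
Counting from index 0 in the sorted data, the element at index 1 is 10.
Final answer: 10


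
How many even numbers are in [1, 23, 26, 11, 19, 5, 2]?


Check each element:
  1 is odd
  23 is odd
  26 is even
  11 is odd
  19 is odd
  5 is odd
  2 is even
Evens: [26, 2]
Count of evens = 2
Final answer: 2


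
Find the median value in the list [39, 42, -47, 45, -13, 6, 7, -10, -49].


First, sort the list: [-49, -47, -13, -10, 6, 7, 39, 42, 45]
The list has 9 elements (odd count).
The middle index is 4 (0-based), and the element there is 6.
Final answer: 6


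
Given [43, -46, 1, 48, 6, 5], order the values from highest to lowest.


Original list: [43, -46, 1, 48, 6, 5]
Repeatedly take the largest remaining element:
  Remaining [43, -46, 1, 48, 6, 5] -> largest is 48
  Remaining [43, -46, 1, 6, 5] -> largest is 43
  Remaining [-46, 1, 6, 5] -> largest is 6
  Remaining [-46, 1, 5] -> largest is 5
  Remaining [-46, 1] -> largest is 1
  Remaining [-46] -> largest is -46
Collecting the picks in order gives the descending list.
Final answer: [48, 43, 6, 5, 1, -46]


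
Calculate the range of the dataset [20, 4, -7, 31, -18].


Maximum value: 31
Minimum value: -18
Range = 31 - (-18) = 49
Final answer: 49


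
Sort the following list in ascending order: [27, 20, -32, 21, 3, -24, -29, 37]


Original list: [27, 20, -32, 21, 3, -24, -29, 37]
Repeatedly take the smallest remaining element:
  Remaining [27, 20, -32, 21, 3, -24, -29, 37] -> smallest is -32
  Remaining [27, 20, 21, 3, -24, -29, 37] -> smallest is -29
  Remaining [27, 20, 21, 3, -24, 37] -> smallest is -24
  Remaining [27, 20, 21, 3, 37] -> smallest is 3
  Remaining [27, 20, 21, 37] -> smallest is 20
  Remaining [27, 21, 37] -> smallest is 21
  Remaining [27, 37] -> smallest is 27
  Remaining [37] -> smallest is 37
Collecting the picks in order gives the sorted list.
Final answer: [-32, -29, -24, 3, 20, 21, 27, 37]


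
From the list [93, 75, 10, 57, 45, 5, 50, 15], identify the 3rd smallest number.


Sort ascending: [5, 10, 15, 45, 50, 57, 75, 93]
The 3rd element (1-indexed) is at index 2.
Value = 15
Final answer: 15


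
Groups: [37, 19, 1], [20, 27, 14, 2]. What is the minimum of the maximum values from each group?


Find max of each group:
  Group 1: [37, 19, 1] -> max = 37
  Group 2: [20, 27, 14, 2] -> max = 27
Maxes: [37, 27]
Minimum of maxes = 27
Final answer: 27


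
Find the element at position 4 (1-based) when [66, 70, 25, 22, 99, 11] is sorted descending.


Sort descending: [99, 70, 66, 25, 22, 11]
The 4th element (1-indexed) is at index 3.
Value = 25
Final answer: 25


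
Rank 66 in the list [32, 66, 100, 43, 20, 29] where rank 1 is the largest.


Sort descending: [100, 66, 43, 32, 29, 20]
Find 66 in the sorted list.
66 is at position 2.
Final answer: 2


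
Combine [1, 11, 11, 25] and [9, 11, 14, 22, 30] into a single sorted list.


List A: [1, 11, 11, 25]
List B: [9, 11, 14, 22, 30]
Repeatedly compare the front elements and take the smaller:
  1 vs 9 -> take 1
  11 vs 9 -> take 9
  11 vs 11 -> take 11
  11 vs 11 -> take 11
  25 vs 11 -> take 11
  25 vs 14 -> take 14
  25 vs 22 -> take 22
  25 vs 30 -> take 25
  A is exhausted; append the rest of B: [30]
Final answer: [1, 9, 11, 11, 11, 14, 22, 25, 30]


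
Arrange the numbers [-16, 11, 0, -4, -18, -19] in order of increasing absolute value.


Compute absolute values:
  |-16| = 16
  |11| = 11
  |0| = 0
  |-4| = 4
  |-18| = 18
  |-19| = 19
Absolute values in increasing order: 0 < 4 < 11 < 16 < 18 < 19
Listing the original numbers in that order gives the answer.
Final answer: [0, -4, 11, -16, -18, -19]


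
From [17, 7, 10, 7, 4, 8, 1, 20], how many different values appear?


List all unique values:
Distinct values: [1, 4, 7, 8, 10, 17, 20]
Count = 7
Final answer: 7


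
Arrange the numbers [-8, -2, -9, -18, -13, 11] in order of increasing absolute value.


Compute absolute values:
  |-8| = 8
  |-2| = 2
  |-9| = 9
  |-18| = 18
  |-13| = 13
  |11| = 11
Absolute values in increasing order: 2 < 8 < 9 < 11 < 13 < 18
Listing the original numbers in that order gives the answer.
Final answer: [-2, -8, -9, 11, -13, -18]


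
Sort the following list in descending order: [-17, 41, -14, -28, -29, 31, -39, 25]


Original list: [-17, 41, -14, -28, -29, 31, -39, 25]
Repeatedly take the largest remaining element:
  Remaining [-17, 41, -14, -28, -29, 31, -39, 25] -> largest is 41
  Remaining [-17, -14, -28, -29, 31, -39, 25] -> largest is 31
  Remaining [-17, -14, -28, -29, -39, 25] -> largest is 25
  Remaining [-17, -14, -28, -29, -39] -> largest is -14
  Remaining [-17, -28, -29, -39] -> largest is -17
  Remaining [-28, -29, -39] -> largest is -28
  Remaining [-29, -39] -> largest is -29
  Remaining [-39] -> largest is -39
Collecting the picks in order gives the descending list.
Final answer: [41, 31, 25, -14, -17, -28, -29, -39]


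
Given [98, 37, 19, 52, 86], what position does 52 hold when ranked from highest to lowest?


Sort descending: [98, 86, 52, 37, 19]
Find 52 in the sorted list.
52 is at position 3.
Final answer: 3


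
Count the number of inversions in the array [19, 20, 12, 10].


For each element, count the later elements that are smaller than it:
  19 (index 0): smaller elements after it = [12, 10] -> 2
  20 (index 1): smaller elements after it = [12, 10] -> 2
  12 (index 2): smaller elements after it = [10] -> 1
Total inversions = 2 + 2 + 1 = 5
Final answer: 5


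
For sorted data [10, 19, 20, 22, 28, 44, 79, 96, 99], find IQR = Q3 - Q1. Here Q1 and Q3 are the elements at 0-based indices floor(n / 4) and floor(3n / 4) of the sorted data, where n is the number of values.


The data has n = 9 elements.
Q1 index = floor(9 / 4) = floor(2.25) = 2; Q3 index = floor(3 * 9 / 4) = floor(6.75) = 6
Q1 = element at index 2 = 20
Q3 = element at index 6 = 79
IQR = 79 - 20 = 59
Final answer: 59


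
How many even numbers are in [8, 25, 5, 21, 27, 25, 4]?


Check each element:
  8 is even
  25 is odd
  5 is odd
  21 is odd
  27 is odd
  25 is odd
  4 is even
Evens: [8, 4]
Count of evens = 2
Final answer: 2


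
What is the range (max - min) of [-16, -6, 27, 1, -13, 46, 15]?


Maximum value: 46
Minimum value: -16
Range = 46 - (-16) = 62
Final answer: 62


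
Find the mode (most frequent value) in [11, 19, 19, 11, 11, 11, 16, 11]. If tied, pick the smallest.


Count the frequency of each value:
  11 appears 5 time(s)
  16 appears 1 time(s)
  19 appears 2 time(s)
Maximum frequency is 5.
Only 11 reaches that frequency, so it is the mode.
Final answer: 11


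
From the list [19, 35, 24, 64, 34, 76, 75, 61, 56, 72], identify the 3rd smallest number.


Sort ascending: [19, 24, 34, 35, 56, 61, 64, 72, 75, 76]
The 3rd element (1-indexed) is at index 2.
Value = 34
Final answer: 34


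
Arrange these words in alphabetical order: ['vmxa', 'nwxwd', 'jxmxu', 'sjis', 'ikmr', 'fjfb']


Compare strings character by character (the first differing letter decides):
  'fjfb' < 'ikmr' since 'f' < 'i' at position 1
  'ikmr' < 'jxmxu' since 'i' < 'j' at position 1
  'jxmxu' < 'nwxwd' since 'j' < 'n' at position 1
  'nwxwd' < 'sjis' since 'n' < 's' at position 1
  'sjis' < 'vmxa' since 's' < 'v' at position 1
Chaining these comparisons gives the alphabetical order.
Final answer: ['fjfb', 'ikmr', 'jxmxu', 'nwxwd', 'sjis', 'vmxa']


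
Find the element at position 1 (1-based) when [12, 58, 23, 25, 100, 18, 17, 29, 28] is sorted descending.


Sort descending: [100, 58, 29, 28, 25, 23, 18, 17, 12]
The 1st element (1-indexed) is at index 0.
Value = 100
Final answer: 100


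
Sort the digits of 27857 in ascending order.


The number 27857 has digits: 2, 7, 8, 5, 7
Sorted: 2, 5, 7, 7, 8
Joining the sorted digits gives the result.
Final answer: 25778


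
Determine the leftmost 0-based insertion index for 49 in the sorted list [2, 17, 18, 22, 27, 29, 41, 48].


List is sorted: [2, 17, 18, 22, 27, 29, 41, 48]
We need the leftmost position where 49 can be inserted, i.e. the first index whose element is >= 49 (or the end of the list if none is).
Binary search with low=0, high=8 (0-based indices):
  low=0, high=8, mid=4: a[4]=27 < 49, so low = 5
  low=5, high=8, mid=6: a[6]=41 < 49, so low = 7
  low=7, high=8, mid=7: a[7]=48 < 49, so low = 8
Now low = high = 8, so the insertion index is 8.
Final answer: 8


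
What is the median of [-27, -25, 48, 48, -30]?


First, sort the list: [-30, -27, -25, 48, 48]
The list has 5 elements (odd count).
The middle index is 2 (0-based), and the element there is -25.
Final answer: -25


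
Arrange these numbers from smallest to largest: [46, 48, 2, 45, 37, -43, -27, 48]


Original list: [46, 48, 2, 45, 37, -43, -27, 48]
Repeatedly take the smallest remaining element:
  Remaining [46, 48, 2, 45, 37, -43, -27, 48] -> smallest is -43
  Remaining [46, 48, 2, 45, 37, -27, 48] -> smallest is -27
  Remaining [46, 48, 2, 45, 37, 48] -> smallest is 2
  Remaining [46, 48, 45, 37, 48] -> smallest is 37
  Remaining [46, 48, 45, 48] -> smallest is 45
  Remaining [46, 48, 48] -> smallest is 46
  Remaining [48, 48] -> smallest is 48
  Remaining [48] -> smallest is 48
Collecting the picks in order gives the sorted list.
Final answer: [-43, -27, 2, 37, 45, 46, 48, 48]


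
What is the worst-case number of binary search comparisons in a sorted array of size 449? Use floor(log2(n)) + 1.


Binary search halves the search space each step.
Maximum comparisons = floor(log2(449)) + 1
log2(449) = 8.8106
floor(log2(449)) = 8, so 8 + 1 = 9
Final answer: 9


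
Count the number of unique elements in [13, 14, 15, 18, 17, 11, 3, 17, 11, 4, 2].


List all unique values:
Distinct values: [2, 3, 4, 11, 13, 14, 15, 17, 18]
Count = 9
Final answer: 9


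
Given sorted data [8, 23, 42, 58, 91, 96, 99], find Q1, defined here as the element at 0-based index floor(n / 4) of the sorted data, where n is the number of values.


The list has n = 7 elements.
Q1 index = floor(7 / 4) = floor(1.75) = 1
Counting from index 0 in the sorted data, the element at index 1 is 23.
Final answer: 23


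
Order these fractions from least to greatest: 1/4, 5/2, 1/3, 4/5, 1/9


Convert to decimal for comparison:
  1/4 = 0.25
  5/2 = 2.5
  1/3 = 0.3333
  4/5 = 0.8
  1/9 = 0.1111
Decimals in increasing order: 0.1111 < 0.25 < 0.3333 < 0.8 < 2.5
Writing each back as its fraction gives the sorted order.
Final answer: 1/9, 1/4, 1/3, 4/5, 5/2


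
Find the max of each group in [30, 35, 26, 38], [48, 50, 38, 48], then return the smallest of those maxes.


Find max of each group:
  Group 1: [30, 35, 26, 38] -> max = 38
  Group 2: [48, 50, 38, 48] -> max = 50
Maxes: [38, 50]
Minimum of maxes = 38
Final answer: 38


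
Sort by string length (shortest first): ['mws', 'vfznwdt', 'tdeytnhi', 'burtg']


Compute lengths:
  'mws' has length 3
  'vfznwdt' has length 7
  'tdeytnhi' has length 8
  'burtg' has length 5
Lengths in increasing order: 3 < 5 < 7 < 8
Listing the words in that order gives the answer.
Final answer: ['mws', 'burtg', 'vfznwdt', 'tdeytnhi']


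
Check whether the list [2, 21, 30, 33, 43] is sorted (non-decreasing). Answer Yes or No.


Check consecutive pairs:
  2 <= 21? True
  21 <= 30? True
  30 <= 33? True
  33 <= 43? True
Every consecutive pair is in order, so the list is non-decreasing.
Final answer: Yes


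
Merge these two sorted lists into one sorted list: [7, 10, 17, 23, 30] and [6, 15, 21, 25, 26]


List A: [7, 10, 17, 23, 30]
List B: [6, 15, 21, 25, 26]
Repeatedly compare the front elements and take the smaller:
  7 vs 6 -> take 6
  7 vs 15 -> take 7
  10 vs 15 -> take 10
  17 vs 15 -> take 15
  17 vs 21 -> take 17
  23 vs 21 -> take 21
  23 vs 25 -> take 23
  30 vs 25 -> take 25
  30 vs 26 -> take 26
  B is exhausted; append the rest of A: [30]
Final answer: [6, 7, 10, 15, 17, 21, 23, 25, 26, 30]


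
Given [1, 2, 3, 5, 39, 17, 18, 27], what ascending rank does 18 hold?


Sort ascending: [1, 2, 3, 5, 17, 18, 27, 39]
Find 18 in the sorted list.
18 is at position 6 (1-indexed).
Final answer: 6


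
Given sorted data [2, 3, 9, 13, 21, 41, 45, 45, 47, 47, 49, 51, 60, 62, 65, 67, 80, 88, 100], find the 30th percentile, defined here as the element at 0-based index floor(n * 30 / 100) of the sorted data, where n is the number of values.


The dataset has n = 19 elements.
Index = floor(19 * 30 / 100) = floor(570 / 100) = floor(5.7) = 5
Counting from index 0 in the sorted data, the element at index 5 is 41.
Final answer: 41


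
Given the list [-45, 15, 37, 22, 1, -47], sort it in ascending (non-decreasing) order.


Original list: [-45, 15, 37, 22, 1, -47]
Repeatedly take the smallest remaining element:
  Remaining [-45, 15, 37, 22, 1, -47] -> smallest is -47
  Remaining [-45, 15, 37, 22, 1] -> smallest is -45
  Remaining [15, 37, 22, 1] -> smallest is 1
  Remaining [15, 37, 22] -> smallest is 15
  Remaining [37, 22] -> smallest is 22
  Remaining [37] -> smallest is 37
Collecting the picks in order gives the sorted list.
Final answer: [-47, -45, 1, 15, 22, 37]


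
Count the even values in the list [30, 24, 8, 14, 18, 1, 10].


Check each element:
  30 is even
  24 is even
  8 is even
  14 is even
  18 is even
  1 is odd
  10 is even
Evens: [30, 24, 8, 14, 18, 10]
Count of evens = 6
Final answer: 6


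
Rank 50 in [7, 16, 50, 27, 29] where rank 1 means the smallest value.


Sort ascending: [7, 16, 27, 29, 50]
Find 50 in the sorted list.
50 is at position 5 (1-indexed).
Final answer: 5


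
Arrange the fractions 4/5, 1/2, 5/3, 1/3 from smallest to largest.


Convert to decimal for comparison:
  4/5 = 0.8
  1/2 = 0.5
  5/3 = 1.6667
  1/3 = 0.3333
Decimals in increasing order: 0.3333 < 0.5 < 0.8 < 1.6667
Writing each back as its fraction gives the sorted order.
Final answer: 1/3, 1/2, 4/5, 5/3


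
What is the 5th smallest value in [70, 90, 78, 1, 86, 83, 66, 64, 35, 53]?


Sort ascending: [1, 35, 53, 64, 66, 70, 78, 83, 86, 90]
The 5th element (1-indexed) is at index 4.
Value = 66
Final answer: 66


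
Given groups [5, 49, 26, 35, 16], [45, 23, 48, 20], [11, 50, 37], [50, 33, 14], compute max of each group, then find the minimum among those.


Find max of each group:
  Group 1: [5, 49, 26, 35, 16] -> max = 49
  Group 2: [45, 23, 48, 20] -> max = 48
  Group 3: [11, 50, 37] -> max = 50
  Group 4: [50, 33, 14] -> max = 50
Maxes: [49, 48, 50, 50]
Minimum of maxes = 48
Final answer: 48


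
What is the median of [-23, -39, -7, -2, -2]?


First, sort the list: [-39, -23, -7, -2, -2]
The list has 5 elements (odd count).
The middle index is 2 (0-based), and the element there is -7.
Final answer: -7


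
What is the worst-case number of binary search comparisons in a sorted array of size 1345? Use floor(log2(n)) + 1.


Binary search halves the search space each step.
Maximum comparisons = floor(log2(1345)) + 1
log2(1345) = 10.3934
floor(log2(1345)) = 10, so 10 + 1 = 11
Final answer: 11


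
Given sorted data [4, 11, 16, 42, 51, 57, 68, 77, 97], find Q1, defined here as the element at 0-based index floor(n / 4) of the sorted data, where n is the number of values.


The list has n = 9 elements.
Q1 index = floor(9 / 4) = floor(2.25) = 2
Counting from index 0 in the sorted data, the element at index 2 is 16.
Final answer: 16


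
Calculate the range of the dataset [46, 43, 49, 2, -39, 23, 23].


Maximum value: 49
Minimum value: -39
Range = 49 - (-39) = 88
Final answer: 88


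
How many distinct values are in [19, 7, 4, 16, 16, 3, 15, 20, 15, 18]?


List all unique values:
Distinct values: [3, 4, 7, 15, 16, 18, 19, 20]
Count = 8
Final answer: 8


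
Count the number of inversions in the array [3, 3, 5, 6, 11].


For each element, count the later elements that are smaller than it:
  3 (index 0): smaller elements after it = [] -> 0
  3 (index 1): smaller elements after it = [] -> 0
  5 (index 2): smaller elements after it = [] -> 0
  6 (index 3): smaller elements after it = [] -> 0
Total inversions = 0 + 0 + 0 + 0 = 0
Final answer: 0


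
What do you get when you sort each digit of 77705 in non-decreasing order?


The number 77705 has digits: 7, 7, 7, 0, 5
Sorted: 0, 5, 7, 7, 7
Joining the sorted digits gives the result.
Final answer: 05777


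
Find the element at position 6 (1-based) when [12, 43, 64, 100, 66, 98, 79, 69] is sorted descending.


Sort descending: [100, 98, 79, 69, 66, 64, 43, 12]
The 6th element (1-indexed) is at index 5.
Value = 64
Final answer: 64


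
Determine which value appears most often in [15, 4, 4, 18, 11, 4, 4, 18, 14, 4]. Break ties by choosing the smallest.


Count the frequency of each value:
  4 appears 5 time(s)
  11 appears 1 time(s)
  14 appears 1 time(s)
  15 appears 1 time(s)
  18 appears 2 time(s)
Maximum frequency is 5.
Only 4 reaches that frequency, so it is the mode.
Final answer: 4


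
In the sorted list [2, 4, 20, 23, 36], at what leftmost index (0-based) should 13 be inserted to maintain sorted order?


List is sorted: [2, 4, 20, 23, 36]
We need the leftmost position where 13 can be inserted, i.e. the first index whose element is >= 13 (or the end of the list if none is).
Binary search with low=0, high=5 (0-based indices):
  low=0, high=5, mid=2: a[2]=20 >= 13, so high = 2
  low=0, high=2, mid=1: a[1]=4 < 13, so low = 2
Now low = high = 2, so the insertion index is 2.
Final answer: 2


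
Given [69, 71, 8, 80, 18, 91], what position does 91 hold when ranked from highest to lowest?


Sort descending: [91, 80, 71, 69, 18, 8]
Find 91 in the sorted list.
91 is at position 1.
Final answer: 1


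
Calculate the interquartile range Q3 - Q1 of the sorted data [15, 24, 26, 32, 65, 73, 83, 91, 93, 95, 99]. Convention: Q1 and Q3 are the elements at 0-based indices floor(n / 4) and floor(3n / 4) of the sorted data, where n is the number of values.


The data has n = 11 elements.
Q1 index = floor(11 / 4) = floor(2.75) = 2; Q3 index = floor(3 * 11 / 4) = floor(8.25) = 8
Q1 = element at index 2 = 26
Q3 = element at index 8 = 93
IQR = 93 - 26 = 67
Final answer: 67


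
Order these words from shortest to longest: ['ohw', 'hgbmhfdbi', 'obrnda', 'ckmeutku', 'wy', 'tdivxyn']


Compute lengths:
  'ohw' has length 3
  'hgbmhfdbi' has length 9
  'obrnda' has length 6
  'ckmeutku' has length 8
  'wy' has length 2
  'tdivxyn' has length 7
Lengths in increasing order: 2 < 3 < 6 < 7 < 8 < 9
Listing the words in that order gives the answer.
Final answer: ['wy', 'ohw', 'obrnda', 'tdivxyn', 'ckmeutku', 'hgbmhfdbi']


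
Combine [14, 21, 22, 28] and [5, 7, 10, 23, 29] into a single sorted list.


List A: [14, 21, 22, 28]
List B: [5, 7, 10, 23, 29]
Repeatedly compare the front elements and take the smaller:
  14 vs 5 -> take 5
  14 vs 7 -> take 7
  14 vs 10 -> take 10
  14 vs 23 -> take 14
  21 vs 23 -> take 21
  22 vs 23 -> take 22
  28 vs 23 -> take 23
  28 vs 29 -> take 28
  A is exhausted; append the rest of B: [29]
Final answer: [5, 7, 10, 14, 21, 22, 23, 28, 29]


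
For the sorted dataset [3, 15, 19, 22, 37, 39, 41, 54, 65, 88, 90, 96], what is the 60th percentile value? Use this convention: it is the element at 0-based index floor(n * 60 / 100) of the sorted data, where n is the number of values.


The dataset has n = 12 elements.
Index = floor(12 * 60 / 100) = floor(720 / 100) = floor(7.2) = 7
Counting from index 0 in the sorted data, the element at index 7 is 54.
Final answer: 54


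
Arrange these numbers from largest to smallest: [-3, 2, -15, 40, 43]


Original list: [-3, 2, -15, 40, 43]
Repeatedly take the largest remaining element:
  Remaining [-3, 2, -15, 40, 43] -> largest is 43
  Remaining [-3, 2, -15, 40] -> largest is 40
  Remaining [-3, 2, -15] -> largest is 2
  Remaining [-3, -15] -> largest is -3
  Remaining [-15] -> largest is -15
Collecting the picks in order gives the descending list.
Final answer: [43, 40, 2, -3, -15]


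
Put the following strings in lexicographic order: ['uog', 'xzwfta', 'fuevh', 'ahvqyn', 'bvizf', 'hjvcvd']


Compare strings character by character (the first differing letter decides):
  'ahvqyn' < 'bvizf' since 'a' < 'b' at position 1
  'bvizf' < 'fuevh' since 'b' < 'f' at position 1
  'fuevh' < 'hjvcvd' since 'f' < 'h' at position 1
  'hjvcvd' < 'uog' since 'h' < 'u' at position 1
  'uog' < 'xzwfta' since 'u' < 'x' at position 1
Chaining these comparisons gives the alphabetical order.
Final answer: ['ahvqyn', 'bvizf', 'fuevh', 'hjvcvd', 'uog', 'xzwfta']


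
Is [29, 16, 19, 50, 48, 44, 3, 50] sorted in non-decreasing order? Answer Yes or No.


Check consecutive pairs:
  29 <= 16? False
  16 <= 19? True
  19 <= 50? True
  50 <= 48? False
  48 <= 44? False
  44 <= 3? False
  3 <= 50? True
4 consecutive pair(s) are out of order, so the list is not sorted.
Final answer: No


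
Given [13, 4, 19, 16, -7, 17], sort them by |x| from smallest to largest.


Compute absolute values:
  |13| = 13
  |4| = 4
  |19| = 19
  |16| = 16
  |-7| = 7
  |17| = 17
Absolute values in increasing order: 4 < 7 < 13 < 16 < 17 < 19
Listing the original numbers in that order gives the answer.
Final answer: [4, -7, 13, 16, 17, 19]


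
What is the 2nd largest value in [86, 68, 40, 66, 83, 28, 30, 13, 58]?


Sort descending: [86, 83, 68, 66, 58, 40, 30, 28, 13]
The 2nd element (1-indexed) is at index 1.
Value = 83
Final answer: 83


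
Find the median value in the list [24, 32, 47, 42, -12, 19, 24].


First, sort the list: [-12, 19, 24, 24, 32, 42, 47]
The list has 7 elements (odd count).
The middle index is 3 (0-based), and the element there is 24.
Final answer: 24


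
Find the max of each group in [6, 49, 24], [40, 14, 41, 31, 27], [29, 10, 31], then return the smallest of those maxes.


Find max of each group:
  Group 1: [6, 49, 24] -> max = 49
  Group 2: [40, 14, 41, 31, 27] -> max = 41
  Group 3: [29, 10, 31] -> max = 31
Maxes: [49, 41, 31]
Minimum of maxes = 31
Final answer: 31


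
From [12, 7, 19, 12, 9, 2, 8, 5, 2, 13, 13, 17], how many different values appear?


List all unique values:
Distinct values: [2, 5, 7, 8, 9, 12, 13, 17, 19]
Count = 9
Final answer: 9


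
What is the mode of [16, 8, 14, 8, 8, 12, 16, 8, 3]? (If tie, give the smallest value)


Count the frequency of each value:
  3 appears 1 time(s)
  8 appears 4 time(s)
  12 appears 1 time(s)
  14 appears 1 time(s)
  16 appears 2 time(s)
Maximum frequency is 4.
Only 8 reaches that frequency, so it is the mode.
Final answer: 8


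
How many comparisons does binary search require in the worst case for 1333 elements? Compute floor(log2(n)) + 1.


Binary search halves the search space each step.
Maximum comparisons = floor(log2(1333)) + 1
log2(1333) = 10.3805
floor(log2(1333)) = 10, so 10 + 1 = 11
Final answer: 11


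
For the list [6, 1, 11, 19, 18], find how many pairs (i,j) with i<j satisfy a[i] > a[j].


For each element, count the later elements that are smaller than it:
  6 (index 0): smaller elements after it = [1] -> 1
  1 (index 1): smaller elements after it = [] -> 0
  11 (index 2): smaller elements after it = [] -> 0
  19 (index 3): smaller elements after it = [18] -> 1
Total inversions = 1 + 0 + 0 + 1 = 2
Final answer: 2


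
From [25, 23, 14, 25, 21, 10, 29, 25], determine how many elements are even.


Check each element:
  25 is odd
  23 is odd
  14 is even
  25 is odd
  21 is odd
  10 is even
  29 is odd
  25 is odd
Evens: [14, 10]
Count of evens = 2
Final answer: 2


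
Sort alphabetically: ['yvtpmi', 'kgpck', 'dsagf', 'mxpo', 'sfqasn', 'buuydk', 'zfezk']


Compare strings character by character (the first differing letter decides):
  'buuydk' < 'dsagf' since 'b' < 'd' at position 1
  'dsagf' < 'kgpck' since 'd' < 'k' at position 1
  'kgpck' < 'mxpo' since 'k' < 'm' at position 1
  'mxpo' < 'sfqasn' since 'm' < 's' at position 1
  'sfqasn' < 'yvtpmi' since 's' < 'y' at position 1
  'yvtpmi' < 'zfezk' since 'y' < 'z' at position 1
Chaining these comparisons gives the alphabetical order.
Final answer: ['buuydk', 'dsagf', 'kgpck', 'mxpo', 'sfqasn', 'yvtpmi', 'zfezk']


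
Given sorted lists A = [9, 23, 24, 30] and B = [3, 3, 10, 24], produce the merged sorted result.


List A: [9, 23, 24, 30]
List B: [3, 3, 10, 24]
Repeatedly compare the front elements and take the smaller:
  9 vs 3 -> take 3
  9 vs 3 -> take 3
  9 vs 10 -> take 9
  23 vs 10 -> take 10
  23 vs 24 -> take 23
  24 vs 24 -> take 24
  30 vs 24 -> take 24
  B is exhausted; append the rest of A: [30]
Final answer: [3, 3, 9, 10, 23, 24, 24, 30]


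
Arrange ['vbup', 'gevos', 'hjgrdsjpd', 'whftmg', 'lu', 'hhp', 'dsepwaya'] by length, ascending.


Compute lengths:
  'vbup' has length 4
  'gevos' has length 5
  'hjgrdsjpd' has length 9
  'whftmg' has length 6
  'lu' has length 2
  'hhp' has length 3
  'dsepwaya' has length 8
Lengths in increasing order: 2 < 3 < 4 < 5 < 6 < 8 < 9
Listing the words in that order gives the answer.
Final answer: ['lu', 'hhp', 'vbup', 'gevos', 'whftmg', 'dsepwaya', 'hjgrdsjpd']


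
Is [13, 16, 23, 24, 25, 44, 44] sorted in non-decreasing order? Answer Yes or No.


Check consecutive pairs:
  13 <= 16? True
  16 <= 23? True
  23 <= 24? True
  24 <= 25? True
  25 <= 44? True
  44 <= 44? True
Every consecutive pair is in order, so the list is non-decreasing.
Final answer: Yes


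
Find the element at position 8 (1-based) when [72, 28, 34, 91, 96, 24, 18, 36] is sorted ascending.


Sort ascending: [18, 24, 28, 34, 36, 72, 91, 96]
The 8th element (1-indexed) is at index 7.
Value = 96
Final answer: 96


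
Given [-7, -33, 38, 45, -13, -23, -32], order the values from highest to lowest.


Original list: [-7, -33, 38, 45, -13, -23, -32]
Repeatedly take the largest remaining element:
  Remaining [-7, -33, 38, 45, -13, -23, -32] -> largest is 45
  Remaining [-7, -33, 38, -13, -23, -32] -> largest is 38
  Remaining [-7, -33, -13, -23, -32] -> largest is -7
  Remaining [-33, -13, -23, -32] -> largest is -13
  Remaining [-33, -23, -32] -> largest is -23
  Remaining [-33, -32] -> largest is -32
  Remaining [-33] -> largest is -33
Collecting the picks in order gives the descending list.
Final answer: [45, 38, -7, -13, -23, -32, -33]


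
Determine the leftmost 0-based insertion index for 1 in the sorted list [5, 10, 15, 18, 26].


List is sorted: [5, 10, 15, 18, 26]
We need the leftmost position where 1 can be inserted, i.e. the first index whose element is >= 1 (or the end of the list if none is).
Binary search with low=0, high=5 (0-based indices):
  low=0, high=5, mid=2: a[2]=15 >= 1, so high = 2
  low=0, high=2, mid=1: a[1]=10 >= 1, so high = 1
  low=0, high=1, mid=0: a[0]=5 >= 1, so high = 0
Now low = high = 0, so the insertion index is 0.
Final answer: 0


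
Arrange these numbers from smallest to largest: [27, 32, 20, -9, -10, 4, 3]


Original list: [27, 32, 20, -9, -10, 4, 3]
Repeatedly take the smallest remaining element:
  Remaining [27, 32, 20, -9, -10, 4, 3] -> smallest is -10
  Remaining [27, 32, 20, -9, 4, 3] -> smallest is -9
  Remaining [27, 32, 20, 4, 3] -> smallest is 3
  Remaining [27, 32, 20, 4] -> smallest is 4
  Remaining [27, 32, 20] -> smallest is 20
  Remaining [27, 32] -> smallest is 27
  Remaining [32] -> smallest is 32
Collecting the picks in order gives the sorted list.
Final answer: [-10, -9, 3, 4, 20, 27, 32]


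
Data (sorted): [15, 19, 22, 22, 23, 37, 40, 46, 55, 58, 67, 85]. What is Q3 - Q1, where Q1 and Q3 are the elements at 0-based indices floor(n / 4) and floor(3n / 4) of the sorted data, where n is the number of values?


The data has n = 12 elements.
Q1 index = floor(12 / 4) = floor(3) = 3; Q3 index = floor(3 * 12 / 4) = floor(9) = 9
Q1 = element at index 3 = 22
Q3 = element at index 9 = 58
IQR = 58 - 22 = 36
Final answer: 36


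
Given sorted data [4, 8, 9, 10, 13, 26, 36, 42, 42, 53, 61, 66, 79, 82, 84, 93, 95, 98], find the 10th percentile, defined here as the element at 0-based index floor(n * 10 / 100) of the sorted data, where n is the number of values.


The dataset has n = 18 elements.
Index = floor(18 * 10 / 100) = floor(180 / 100) = floor(1.8) = 1
Counting from index 0 in the sorted data, the element at index 1 is 8.
Final answer: 8


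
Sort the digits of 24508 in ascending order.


The number 24508 has digits: 2, 4, 5, 0, 8
Sorted: 0, 2, 4, 5, 8
Joining the sorted digits gives the result.
Final answer: 02458


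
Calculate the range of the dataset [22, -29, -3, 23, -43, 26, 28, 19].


Maximum value: 28
Minimum value: -43
Range = 28 - (-43) = 71
Final answer: 71


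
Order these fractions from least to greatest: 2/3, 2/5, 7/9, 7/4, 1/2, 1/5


Convert to decimal for comparison:
  2/3 = 0.6667
  2/5 = 0.4
  7/9 = 0.7778
  7/4 = 1.75
  1/2 = 0.5
  1/5 = 0.2
Decimals in increasing order: 0.2 < 0.4 < 0.5 < 0.6667 < 0.7778 < 1.75
Writing each back as its fraction gives the sorted order.
Final answer: 1/5, 2/5, 1/2, 2/3, 7/9, 7/4


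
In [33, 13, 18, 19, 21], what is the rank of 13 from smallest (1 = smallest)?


Sort ascending: [13, 18, 19, 21, 33]
Find 13 in the sorted list.
13 is at position 1 (1-indexed).
Final answer: 1


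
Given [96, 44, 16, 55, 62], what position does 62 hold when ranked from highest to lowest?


Sort descending: [96, 62, 55, 44, 16]
Find 62 in the sorted list.
62 is at position 2.
Final answer: 2


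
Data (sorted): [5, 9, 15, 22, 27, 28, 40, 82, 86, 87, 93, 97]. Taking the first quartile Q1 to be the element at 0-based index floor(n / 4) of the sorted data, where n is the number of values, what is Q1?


The list has n = 12 elements.
Q1 index = floor(12 / 4) = floor(3) = 3
Counting from index 0 in the sorted data, the element at index 3 is 22.
Final answer: 22


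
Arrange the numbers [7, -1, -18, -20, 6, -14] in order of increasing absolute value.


Compute absolute values:
  |7| = 7
  |-1| = 1
  |-18| = 18
  |-20| = 20
  |6| = 6
  |-14| = 14
Absolute values in increasing order: 1 < 6 < 7 < 14 < 18 < 20
Listing the original numbers in that order gives the answer.
Final answer: [-1, 6, 7, -14, -18, -20]


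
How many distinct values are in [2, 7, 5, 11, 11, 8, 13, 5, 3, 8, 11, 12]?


List all unique values:
Distinct values: [2, 3, 5, 7, 8, 11, 12, 13]
Count = 8
Final answer: 8


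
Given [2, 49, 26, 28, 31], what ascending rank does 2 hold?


Sort ascending: [2, 26, 28, 31, 49]
Find 2 in the sorted list.
2 is at position 1 (1-indexed).
Final answer: 1


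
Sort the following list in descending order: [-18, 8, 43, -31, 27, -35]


Original list: [-18, 8, 43, -31, 27, -35]
Repeatedly take the largest remaining element:
  Remaining [-18, 8, 43, -31, 27, -35] -> largest is 43
  Remaining [-18, 8, -31, 27, -35] -> largest is 27
  Remaining [-18, 8, -31, -35] -> largest is 8
  Remaining [-18, -31, -35] -> largest is -18
  Remaining [-31, -35] -> largest is -31
  Remaining [-35] -> largest is -35
Collecting the picks in order gives the descending list.
Final answer: [43, 27, 8, -18, -31, -35]


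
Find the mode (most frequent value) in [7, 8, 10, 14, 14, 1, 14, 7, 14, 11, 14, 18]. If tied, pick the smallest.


Count the frequency of each value:
  1 appears 1 time(s)
  7 appears 2 time(s)
  8 appears 1 time(s)
  10 appears 1 time(s)
  11 appears 1 time(s)
  14 appears 5 time(s)
  18 appears 1 time(s)
Maximum frequency is 5.
Only 14 reaches that frequency, so it is the mode.
Final answer: 14


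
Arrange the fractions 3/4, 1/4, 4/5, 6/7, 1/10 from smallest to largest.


Convert to decimal for comparison:
  3/4 = 0.75
  1/4 = 0.25
  4/5 = 0.8
  6/7 = 0.8571
  1/10 = 0.1
Decimals in increasing order: 0.1 < 0.25 < 0.75 < 0.8 < 0.8571
Writing each back as its fraction gives the sorted order.
Final answer: 1/10, 1/4, 3/4, 4/5, 6/7


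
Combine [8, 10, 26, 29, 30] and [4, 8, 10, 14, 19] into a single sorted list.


List A: [8, 10, 26, 29, 30]
List B: [4, 8, 10, 14, 19]
Repeatedly compare the front elements and take the smaller:
  8 vs 4 -> take 4
  8 vs 8 -> take 8
  10 vs 8 -> take 8
  10 vs 10 -> take 10
  26 vs 10 -> take 10
  26 vs 14 -> take 14
  26 vs 19 -> take 19
  B is exhausted; append the rest of A: [26, 29, 30]
Final answer: [4, 8, 8, 10, 10, 14, 19, 26, 29, 30]


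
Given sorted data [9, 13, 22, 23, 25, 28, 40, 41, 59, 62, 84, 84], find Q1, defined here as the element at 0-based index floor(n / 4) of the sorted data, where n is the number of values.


The list has n = 12 elements.
Q1 index = floor(12 / 4) = floor(3) = 3
Counting from index 0 in the sorted data, the element at index 3 is 23.
Final answer: 23
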